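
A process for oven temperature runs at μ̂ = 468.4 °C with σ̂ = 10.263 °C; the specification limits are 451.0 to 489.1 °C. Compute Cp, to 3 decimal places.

Cp = (USL − LSL) / (6σ̂) = (489.1 − 451.0) / (6 × 10.263) = 38.1000 / 61.5780 = 0.6187

0.619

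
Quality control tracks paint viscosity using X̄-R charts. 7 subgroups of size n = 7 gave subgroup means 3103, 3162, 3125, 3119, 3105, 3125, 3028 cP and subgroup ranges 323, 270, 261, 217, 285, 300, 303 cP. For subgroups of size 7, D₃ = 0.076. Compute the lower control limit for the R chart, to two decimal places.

R̄ = (323 + 270 + 261 + 217 + 285 + 300 + 303) / 7 = 1959.0000 / 7 = 279.8571
LCL_R = D₃·R̄ = 0.076 × 279.8571 = 21.2691

21.27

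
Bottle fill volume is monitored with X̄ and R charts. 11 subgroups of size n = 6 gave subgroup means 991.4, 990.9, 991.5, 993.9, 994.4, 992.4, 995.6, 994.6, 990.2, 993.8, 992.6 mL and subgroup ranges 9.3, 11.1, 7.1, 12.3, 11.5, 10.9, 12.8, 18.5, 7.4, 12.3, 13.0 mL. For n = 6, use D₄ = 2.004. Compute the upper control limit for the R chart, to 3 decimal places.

22.991

R̄ = (9.3 + 11.1 + 7.1 + 12.3 + 11.5 + 10.9 + 12.8 + 18.5 + 7.4 + 12.3 + 13.0) / 11 = 126.2000 / 11 = 11.4727
UCL_R = D₄·R̄ = 2.004 × 11.4727 = 22.9913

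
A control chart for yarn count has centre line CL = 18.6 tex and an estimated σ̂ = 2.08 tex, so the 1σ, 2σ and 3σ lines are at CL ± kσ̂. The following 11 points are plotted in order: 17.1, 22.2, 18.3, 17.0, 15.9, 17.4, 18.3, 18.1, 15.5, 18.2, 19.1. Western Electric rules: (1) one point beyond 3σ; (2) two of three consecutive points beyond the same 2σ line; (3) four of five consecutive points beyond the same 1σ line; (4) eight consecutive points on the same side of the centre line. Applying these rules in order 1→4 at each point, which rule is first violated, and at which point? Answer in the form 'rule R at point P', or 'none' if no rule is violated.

Zone of each point (C = within 1σ̂, B = 1σ̂–2σ̂, A = 2σ̂–3σ̂, * = beyond 3σ̂; sign = side of CL): 1:-C, 2:+B, 3:-C, 4:-C, 5:-B, 6:-C, 7:-C, 8:-C, 9:-B, 10:-C, 11:+C
Rule 4 (eight consecutive points on the same side of the centre line) is satisfied at point 10.

rule 4 at point 10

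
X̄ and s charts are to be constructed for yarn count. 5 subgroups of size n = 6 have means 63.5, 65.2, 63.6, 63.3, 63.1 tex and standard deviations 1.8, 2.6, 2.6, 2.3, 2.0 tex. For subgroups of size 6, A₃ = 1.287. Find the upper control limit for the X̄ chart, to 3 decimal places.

66.649

X̄̄ = (63.5 + 65.2 + 63.6 + 63.3 + 63.1) / 5 = 63.7400
s̄ = (1.8 + 2.6 + 2.6 + 2.3 + 2.0) / 5 = 2.2600
UCL = X̄̄ + A₃·s̄ = 63.7400 + 1.287 × 2.2600 = 66.6486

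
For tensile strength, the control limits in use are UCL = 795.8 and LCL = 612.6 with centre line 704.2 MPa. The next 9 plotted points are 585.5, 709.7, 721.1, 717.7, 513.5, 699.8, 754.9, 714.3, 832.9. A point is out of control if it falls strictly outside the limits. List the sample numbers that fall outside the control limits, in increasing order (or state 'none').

1, 5, 9

Compare each point to [612.6, 795.8]: sample 1 = 585.5 < LCL; sample 5 = 513.5 < LCL; sample 9 = 832.9 > UCL.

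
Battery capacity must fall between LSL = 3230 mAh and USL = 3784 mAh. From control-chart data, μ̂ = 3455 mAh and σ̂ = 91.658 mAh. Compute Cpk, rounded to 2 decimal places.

Cpu = (USL − μ̂) / (3σ̂) = (3784 − 3455) / (3 × 91.658) = 1.1965; Cpl = (μ̂ − LSL) / (3σ̂) = (3455 − 3230) / (3 × 91.658) = 0.8183; Cpk = min(Cpu, Cpl) = 0.8183

0.82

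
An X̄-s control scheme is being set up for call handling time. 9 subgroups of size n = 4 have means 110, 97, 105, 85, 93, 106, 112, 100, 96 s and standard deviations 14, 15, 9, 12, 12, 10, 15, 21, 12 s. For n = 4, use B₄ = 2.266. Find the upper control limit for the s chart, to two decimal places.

s̄ = (14 + 15 + 9 + 12 + 12 + 10 + 15 + 21 + 12) / 9 = 13.3333
UCL_s = B₄·s̄ = 2.266 × 13.3333 = 30.2133

30.21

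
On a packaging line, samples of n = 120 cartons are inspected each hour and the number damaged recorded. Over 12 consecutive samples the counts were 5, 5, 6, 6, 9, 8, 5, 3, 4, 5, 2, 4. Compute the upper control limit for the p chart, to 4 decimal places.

p̄ = Σdᵢ / (k·n) = 62 / (12 × 120) = 0.04306
UCL = p̄ + 3·√(p̄(1−p̄)/n) = 0.04306 + 3 × √(0.04306×0.95694/120) = 0.04306 + 3 × 0.01853 = 0.09864

0.0986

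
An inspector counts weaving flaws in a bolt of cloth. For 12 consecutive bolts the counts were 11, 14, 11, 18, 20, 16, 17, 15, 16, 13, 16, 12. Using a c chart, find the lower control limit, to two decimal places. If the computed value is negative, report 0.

3.33

c̄ = (11 + 14 + 11 + 18 + 20 + 16 + 17 + 15 + 16 + 13 + 16 + 12) / 12 = 179 / 12 = 14.9167
LCL = c̄ − 3√c̄ = 14.9167 − 3 × 3.8622 = 3.3300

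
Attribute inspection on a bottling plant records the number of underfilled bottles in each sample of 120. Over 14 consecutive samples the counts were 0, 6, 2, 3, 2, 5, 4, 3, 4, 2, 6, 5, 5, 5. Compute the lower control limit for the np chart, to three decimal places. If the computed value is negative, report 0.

0.000

p̄ = Σdᵢ / (k·n) = 52 / (14 × 120) = 0.03095
LCL = np̄ − 3·√(np̄(1−p̄)) = 3.7143 − 3 × 1.8972 = -1.9773 → 0 (negative, so LCL = 0)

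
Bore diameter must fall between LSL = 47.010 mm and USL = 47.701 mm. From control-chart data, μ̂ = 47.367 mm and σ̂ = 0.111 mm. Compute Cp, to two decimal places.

1.04

Cp = (USL − LSL) / (6σ̂) = (47.701 − 47.010) / (6 × 0.111) = 0.6910 / 0.6660 = 1.0375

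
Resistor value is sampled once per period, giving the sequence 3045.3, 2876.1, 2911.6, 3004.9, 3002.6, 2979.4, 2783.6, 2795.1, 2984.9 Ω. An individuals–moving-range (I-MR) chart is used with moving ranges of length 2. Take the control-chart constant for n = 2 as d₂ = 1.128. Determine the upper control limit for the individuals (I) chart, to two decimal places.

3171.06

X̄ = (3045.3 + 2876.1 + 2911.6 + 3004.9 + 3002.6 + 2979.4 + 2783.6 + 2795.1 + 2984.9) / 9 = 2931.5000
Moving ranges: 169.2, 35.5, 93.3, 2.3, 23.2, 195.8, 11.5, 189.8; M̄R̄ = 720.6000 / 8 = 90.0750
UCL = X̄ + 3·M̄R̄/d₂ = 2931.5000 + 3 × 90.0750 / 1.128 = 3171.0612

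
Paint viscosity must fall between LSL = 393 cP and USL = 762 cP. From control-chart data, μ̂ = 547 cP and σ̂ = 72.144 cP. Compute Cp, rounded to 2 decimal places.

Cp = (USL − LSL) / (6σ̂) = (762 − 393) / (6 × 72.144) = 369.0000 / 432.8640 = 0.8525

0.85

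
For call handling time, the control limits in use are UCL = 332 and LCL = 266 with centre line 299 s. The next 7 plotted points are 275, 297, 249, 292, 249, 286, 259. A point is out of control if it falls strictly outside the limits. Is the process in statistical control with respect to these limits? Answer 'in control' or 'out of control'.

Compare each point to [266, 332]: sample 3 = 249 < LCL; sample 5 = 249 < LCL; sample 7 = 259 < LCL.

out of control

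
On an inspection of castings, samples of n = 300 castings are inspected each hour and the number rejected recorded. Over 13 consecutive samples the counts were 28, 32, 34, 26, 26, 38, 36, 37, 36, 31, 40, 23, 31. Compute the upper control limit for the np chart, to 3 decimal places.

p̄ = Σdᵢ / (k·n) = 418 / (13 × 300) = 0.10718
UCL = np̄ + 3·√(np̄(1−p̄)) = 32.1538 + 3 × √(32.1538×0.89282) = 32.1538 + 3 × 5.3579 = 48.2277

48.228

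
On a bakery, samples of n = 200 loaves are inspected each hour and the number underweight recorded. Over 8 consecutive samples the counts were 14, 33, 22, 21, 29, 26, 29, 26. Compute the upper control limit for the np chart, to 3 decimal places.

39.031

p̄ = Σdᵢ / (k·n) = 200 / (8 × 200) = 0.12500
UCL = np̄ + 3·√(np̄(1−p̄)) = 25.0000 + 3 × √(25.0000×0.87500) = 25.0000 + 3 × 4.6771 = 39.0312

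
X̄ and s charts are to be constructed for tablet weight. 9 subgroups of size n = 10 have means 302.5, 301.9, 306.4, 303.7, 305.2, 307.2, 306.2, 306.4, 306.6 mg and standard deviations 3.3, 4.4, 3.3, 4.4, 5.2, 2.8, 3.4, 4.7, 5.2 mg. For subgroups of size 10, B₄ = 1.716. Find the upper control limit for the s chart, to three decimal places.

s̄ = (3.3 + 4.4 + 3.3 + 4.4 + 5.2 + 2.8 + 3.4 + 4.7 + 5.2) / 9 = 4.0778
UCL_s = B₄·s̄ = 1.716 × 4.0778 = 6.9975

6.997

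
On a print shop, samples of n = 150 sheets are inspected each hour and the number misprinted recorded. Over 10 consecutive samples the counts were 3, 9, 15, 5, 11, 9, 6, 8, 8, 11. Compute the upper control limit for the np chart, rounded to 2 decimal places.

16.99

p̄ = Σdᵢ / (k·n) = 85 / (10 × 150) = 0.05667
UCL = np̄ + 3·√(np̄(1−p̄)) = 8.5000 + 3 × √(8.5000×0.94333) = 8.5000 + 3 × 2.8317 = 16.9950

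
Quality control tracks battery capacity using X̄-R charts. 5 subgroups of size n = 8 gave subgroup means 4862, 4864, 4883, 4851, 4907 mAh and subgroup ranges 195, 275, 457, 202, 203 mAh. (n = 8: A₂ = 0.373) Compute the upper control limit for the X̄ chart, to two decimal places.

X̄̄ = (4862 + 4864 + 4883 + 4851 + 4907) / 5 = 24367.0000 / 5 = 4873.4000
R̄ = (195 + 275 + 457 + 202 + 203) / 5 = 1332.0000 / 5 = 266.4000
UCL = X̄̄ + A₂·R̄ = 4873.4000 + 0.373 × 266.4000 = 4972.7672

4972.77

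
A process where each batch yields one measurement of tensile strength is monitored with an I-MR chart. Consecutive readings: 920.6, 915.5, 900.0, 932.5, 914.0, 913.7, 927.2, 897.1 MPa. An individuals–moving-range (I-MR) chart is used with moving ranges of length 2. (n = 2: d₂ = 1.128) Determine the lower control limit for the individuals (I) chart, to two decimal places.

871.19

X̄ = (920.6 + 915.5 + 900.0 + 932.5 + 914.0 + 913.7 + 927.2 + 897.1) / 8 = 915.0750
Moving ranges: 5.1, 15.5, 32.5, 18.5, 0.3, 13.5, 30.1; M̄R̄ = 115.5000 / 7 = 16.5000
LCL = X̄ − 3·M̄R̄/d₂ = 915.0750 − 3 × 16.5000 / 1.128 = 871.1920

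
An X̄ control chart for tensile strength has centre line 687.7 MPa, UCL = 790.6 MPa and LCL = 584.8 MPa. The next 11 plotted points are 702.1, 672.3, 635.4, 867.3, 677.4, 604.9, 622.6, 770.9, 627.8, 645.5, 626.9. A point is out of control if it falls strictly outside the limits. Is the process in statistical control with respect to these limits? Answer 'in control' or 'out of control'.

Compare each point to [584.8, 790.6]: sample 4 = 867.3 > UCL.

out of control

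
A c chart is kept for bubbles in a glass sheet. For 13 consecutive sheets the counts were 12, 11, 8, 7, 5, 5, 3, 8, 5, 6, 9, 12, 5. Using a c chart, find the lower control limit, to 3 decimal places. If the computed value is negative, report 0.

c̄ = (12 + 11 + 8 + 7 + 5 + 5 + 3 + 8 + 5 + 6 + 9 + 12 + 5) / 13 = 96 / 13 = 7.3846
LCL = c̄ − 3√c̄ = 7.3846 − 3 × 2.7175 = -0.7678 → 0 (cannot be negative)

0.000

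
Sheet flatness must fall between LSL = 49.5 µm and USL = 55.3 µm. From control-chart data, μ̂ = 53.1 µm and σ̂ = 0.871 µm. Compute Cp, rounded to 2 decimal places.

1.11

Cp = (USL − LSL) / (6σ̂) = (55.3 − 49.5) / (6 × 0.871) = 5.8000 / 5.2260 = 1.1098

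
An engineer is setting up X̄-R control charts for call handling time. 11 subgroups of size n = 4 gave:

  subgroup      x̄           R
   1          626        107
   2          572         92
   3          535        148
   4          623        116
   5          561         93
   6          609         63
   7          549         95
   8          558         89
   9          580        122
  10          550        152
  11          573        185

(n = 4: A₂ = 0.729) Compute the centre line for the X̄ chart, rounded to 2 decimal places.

X̄̄ = (626 + 572 + 535 + 623 + 561 + 609 + 549 + 558 + 580 + 550 + 573) / 11 = 6336.0000 / 11 = 576.0000
CL = X̄̄ = 576.0000

576.00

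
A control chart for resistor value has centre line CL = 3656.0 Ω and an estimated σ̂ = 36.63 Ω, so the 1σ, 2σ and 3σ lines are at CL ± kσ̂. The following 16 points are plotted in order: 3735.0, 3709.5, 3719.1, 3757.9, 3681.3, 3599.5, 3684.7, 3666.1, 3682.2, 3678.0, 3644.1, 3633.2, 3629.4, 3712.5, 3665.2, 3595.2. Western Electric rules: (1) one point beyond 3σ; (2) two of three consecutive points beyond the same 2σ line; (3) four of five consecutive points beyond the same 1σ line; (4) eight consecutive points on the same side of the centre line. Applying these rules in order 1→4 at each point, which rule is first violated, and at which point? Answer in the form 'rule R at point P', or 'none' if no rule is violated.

Zone of each point (C = within 1σ̂, B = 1σ̂–2σ̂, A = 2σ̂–3σ̂, * = beyond 3σ̂; sign = side of CL): 1:+A, 2:+B, 3:+B, 4:+A, 5:+C, 6:-B, 7:+C, 8:+C, 9:+C, 10:+C, 11:-C, 12:-C, 13:-C, 14:+B, 15:+C, 16:-B
Rule 3 (four of five consecutive points beyond the same 1σ limit) is satisfied at point 4.

rule 3 at point 4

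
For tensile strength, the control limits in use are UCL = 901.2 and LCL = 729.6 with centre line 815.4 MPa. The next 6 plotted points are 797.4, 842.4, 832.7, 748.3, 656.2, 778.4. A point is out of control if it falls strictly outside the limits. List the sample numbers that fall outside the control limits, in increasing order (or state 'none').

5

Compare each point to [729.6, 901.2]: sample 5 = 656.2 < LCL.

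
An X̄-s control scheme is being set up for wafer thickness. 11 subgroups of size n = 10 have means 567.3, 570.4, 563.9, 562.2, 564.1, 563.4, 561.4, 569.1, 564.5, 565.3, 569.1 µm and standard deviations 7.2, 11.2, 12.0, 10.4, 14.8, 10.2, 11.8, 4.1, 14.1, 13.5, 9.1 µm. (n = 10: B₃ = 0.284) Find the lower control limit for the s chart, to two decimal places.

3.06

s̄ = (7.2 + 11.2 + 12.0 + 10.4 + 14.8 + 10.2 + 11.8 + 4.1 + 14.1 + 13.5 + 9.1) / 11 = 10.7636
LCL_s = B₃·s̄ = 0.284 × 10.7636 = 3.0569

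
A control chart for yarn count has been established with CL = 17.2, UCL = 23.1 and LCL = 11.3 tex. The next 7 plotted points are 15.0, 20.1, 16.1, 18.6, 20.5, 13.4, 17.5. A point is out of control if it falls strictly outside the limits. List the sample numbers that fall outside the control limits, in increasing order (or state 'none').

none

All 7 points lie within [11.3, 23.1].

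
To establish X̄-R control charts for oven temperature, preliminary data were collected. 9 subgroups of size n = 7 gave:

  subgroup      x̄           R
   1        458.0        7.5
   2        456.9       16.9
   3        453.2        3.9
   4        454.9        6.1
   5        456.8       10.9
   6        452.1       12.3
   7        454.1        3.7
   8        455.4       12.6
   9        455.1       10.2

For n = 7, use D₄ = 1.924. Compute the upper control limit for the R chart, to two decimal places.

17.98

R̄ = (7.5 + 16.9 + 3.9 + 6.1 + 10.9 + 12.3 + 3.7 + 12.6 + 10.2) / 9 = 84.1000 / 9 = 9.3444
UCL_R = D₄·R̄ = 1.924 × 9.3444 = 17.9787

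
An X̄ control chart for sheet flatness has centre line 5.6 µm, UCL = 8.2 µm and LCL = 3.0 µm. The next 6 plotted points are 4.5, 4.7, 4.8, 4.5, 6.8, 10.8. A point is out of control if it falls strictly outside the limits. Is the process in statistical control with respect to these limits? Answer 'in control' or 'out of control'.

Compare each point to [3.0, 8.2]: sample 6 = 10.8 > UCL.

out of control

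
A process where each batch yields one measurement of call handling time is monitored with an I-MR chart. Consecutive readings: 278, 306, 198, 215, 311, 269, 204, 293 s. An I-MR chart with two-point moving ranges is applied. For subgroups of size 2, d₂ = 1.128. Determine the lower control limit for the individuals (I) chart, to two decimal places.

90.18

X̄ = (278 + 306 + 198 + 215 + 311 + 269 + 204 + 293) / 8 = 259.2500
Moving ranges: 28, 108, 17, 96, 42, 65, 89; M̄R̄ = 445.0000 / 7 = 63.5714
LCL = X̄ − 3·M̄R̄/d₂ = 259.2500 − 3 × 63.5714 / 1.128 = 90.1771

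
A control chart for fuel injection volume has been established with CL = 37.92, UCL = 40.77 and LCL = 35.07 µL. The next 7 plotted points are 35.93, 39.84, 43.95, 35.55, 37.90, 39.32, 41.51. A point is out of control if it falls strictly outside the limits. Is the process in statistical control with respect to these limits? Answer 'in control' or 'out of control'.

out of control

Compare each point to [35.07, 40.77]: sample 3 = 43.95 > UCL; sample 7 = 41.51 > UCL.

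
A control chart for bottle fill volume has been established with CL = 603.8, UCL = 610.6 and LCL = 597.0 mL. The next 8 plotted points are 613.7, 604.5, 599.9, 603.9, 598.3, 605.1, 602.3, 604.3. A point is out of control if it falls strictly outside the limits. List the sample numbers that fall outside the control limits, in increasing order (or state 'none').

1

Compare each point to [597.0, 610.6]: sample 1 = 613.7 > UCL.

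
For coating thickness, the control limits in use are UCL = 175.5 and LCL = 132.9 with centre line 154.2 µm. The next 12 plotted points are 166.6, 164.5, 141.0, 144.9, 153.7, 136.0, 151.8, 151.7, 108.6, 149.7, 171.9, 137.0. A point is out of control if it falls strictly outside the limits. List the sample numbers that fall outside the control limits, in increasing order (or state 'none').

9

Compare each point to [132.9, 175.5]: sample 9 = 108.6 < LCL.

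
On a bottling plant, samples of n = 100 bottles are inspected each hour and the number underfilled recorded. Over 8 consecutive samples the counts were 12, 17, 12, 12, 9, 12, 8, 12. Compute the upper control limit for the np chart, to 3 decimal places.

21.410

p̄ = Σdᵢ / (k·n) = 94 / (8 × 100) = 0.11750
UCL = np̄ + 3·√(np̄(1−p̄)) = 11.7500 + 3 × √(11.7500×0.88250) = 11.7500 + 3 × 3.2202 = 21.4105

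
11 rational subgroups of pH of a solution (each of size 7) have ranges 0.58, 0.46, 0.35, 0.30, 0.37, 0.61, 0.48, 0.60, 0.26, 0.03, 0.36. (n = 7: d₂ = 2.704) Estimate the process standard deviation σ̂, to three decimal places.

R̄ = (0.58 + 0.46 + 0.35 + 0.30 + 0.37 + 0.61 + 0.48 + 0.60 + 0.26 + 0.03 + 0.36) / 11 = 0.4000
σ̂ = R̄ / d₂ = 0.4000 / 2.704 = 0.1479

0.148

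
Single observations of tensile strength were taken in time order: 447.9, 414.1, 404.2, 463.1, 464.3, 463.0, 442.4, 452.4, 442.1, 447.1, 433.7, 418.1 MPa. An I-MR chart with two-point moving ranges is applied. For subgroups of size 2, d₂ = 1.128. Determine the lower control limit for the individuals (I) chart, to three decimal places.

397.513

X̄ = (447.9 + 414.1 + 404.2 + 463.1 + 464.3 + 463.0 + 442.4 + 452.4 + 442.1 + 447.1 + 433.7 + 418.1) / 12 = 441.0333
Moving ranges: 33.8, 9.9, 58.9, 1.2, 1.3, 20.6, 10.0, 10.3, 5.0, 13.4, 15.6; M̄R̄ = 180.0000 / 11 = 16.3636
LCL = X̄ − 3·M̄R̄/d₂ = 441.0333 − 3 × 16.3636 / 1.128 = 397.5130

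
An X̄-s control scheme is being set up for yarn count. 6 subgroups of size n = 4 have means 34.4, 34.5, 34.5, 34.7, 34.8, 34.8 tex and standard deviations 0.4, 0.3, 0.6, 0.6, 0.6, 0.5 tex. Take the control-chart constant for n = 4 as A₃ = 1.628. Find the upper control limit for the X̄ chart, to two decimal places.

35.43

X̄̄ = (34.4 + 34.5 + 34.5 + 34.7 + 34.8 + 34.8) / 6 = 34.6167
s̄ = (0.4 + 0.3 + 0.6 + 0.6 + 0.6 + 0.5) / 6 = 0.5000
UCL = X̄̄ + A₃·s̄ = 34.6167 + 1.628 × 0.5000 = 35.4307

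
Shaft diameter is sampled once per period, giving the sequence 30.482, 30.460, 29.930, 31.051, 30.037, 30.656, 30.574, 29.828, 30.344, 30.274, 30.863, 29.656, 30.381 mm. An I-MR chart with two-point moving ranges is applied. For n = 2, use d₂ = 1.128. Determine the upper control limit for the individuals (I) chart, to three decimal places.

31.954

X̄ = (30.482 + 30.460 + 29.930 + 31.051 + 30.037 + 30.656 + 30.574 + 29.828 + 30.344 + 30.274 + 30.863 + 29.656 + 30.381) / 13 = 30.3489
Moving ranges: 0.022, 0.530, 1.121, 1.014, 0.619, 0.082, 0.746, 0.516, 0.070, 0.589, 1.207, 0.725; M̄R̄ = 7.2410 / 12 = 0.6034
UCL = X̄ + 3·M̄R̄/d₂ = 30.3489 + 3 × 0.6034 / 1.128 = 31.9538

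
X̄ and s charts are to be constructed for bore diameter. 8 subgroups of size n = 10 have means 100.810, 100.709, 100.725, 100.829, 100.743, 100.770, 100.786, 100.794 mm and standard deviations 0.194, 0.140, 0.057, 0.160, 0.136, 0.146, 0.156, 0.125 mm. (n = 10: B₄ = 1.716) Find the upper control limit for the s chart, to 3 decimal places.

0.239

s̄ = (0.194 + 0.140 + 0.057 + 0.160 + 0.136 + 0.146 + 0.156 + 0.125) / 8 = 0.1393
UCL_s = B₄·s̄ = 1.716 × 0.1393 = 0.2390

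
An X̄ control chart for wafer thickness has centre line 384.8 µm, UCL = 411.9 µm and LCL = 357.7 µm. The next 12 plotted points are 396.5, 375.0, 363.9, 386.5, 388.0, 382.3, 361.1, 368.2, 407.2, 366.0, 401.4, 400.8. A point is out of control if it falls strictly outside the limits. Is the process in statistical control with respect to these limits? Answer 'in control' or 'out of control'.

in control

All 12 points lie within [357.7, 411.9].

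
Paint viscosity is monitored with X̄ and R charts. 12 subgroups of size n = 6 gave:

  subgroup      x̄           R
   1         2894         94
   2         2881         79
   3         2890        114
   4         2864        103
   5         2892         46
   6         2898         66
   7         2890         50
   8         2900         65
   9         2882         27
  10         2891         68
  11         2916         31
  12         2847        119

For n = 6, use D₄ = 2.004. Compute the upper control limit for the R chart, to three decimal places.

R̄ = (94 + 79 + 114 + 103 + 46 + 66 + 50 + 65 + 27 + 68 + 31 + 119) / 12 = 862.0000 / 12 = 71.8333
UCL_R = D₄·R̄ = 2.004 × 71.8333 = 143.9540

143.954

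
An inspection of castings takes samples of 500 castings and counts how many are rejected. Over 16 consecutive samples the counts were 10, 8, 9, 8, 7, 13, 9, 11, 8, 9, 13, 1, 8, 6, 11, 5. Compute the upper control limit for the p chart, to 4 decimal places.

0.0343

p̄ = Σdᵢ / (k·n) = 136 / (16 × 500) = 0.01700
UCL = p̄ + 3·√(p̄(1−p̄)/n) = 0.01700 + 3 × √(0.01700×0.98300/500) = 0.01700 + 3 × 0.00578 = 0.03434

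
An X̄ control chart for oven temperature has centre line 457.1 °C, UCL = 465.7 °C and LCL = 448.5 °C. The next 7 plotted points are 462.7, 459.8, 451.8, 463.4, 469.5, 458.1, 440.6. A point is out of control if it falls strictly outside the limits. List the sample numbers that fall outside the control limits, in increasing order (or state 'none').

5, 7

Compare each point to [448.5, 465.7]: sample 5 = 469.5 > UCL; sample 7 = 440.6 < LCL.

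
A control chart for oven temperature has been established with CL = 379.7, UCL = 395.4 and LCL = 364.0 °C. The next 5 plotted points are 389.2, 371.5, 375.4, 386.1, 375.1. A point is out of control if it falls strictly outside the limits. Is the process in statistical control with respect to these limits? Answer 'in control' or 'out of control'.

in control

All 5 points lie within [364.0, 395.4].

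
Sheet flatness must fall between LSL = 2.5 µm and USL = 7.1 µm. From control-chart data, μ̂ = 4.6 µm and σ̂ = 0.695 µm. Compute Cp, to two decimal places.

Cp = (USL − LSL) / (6σ̂) = (7.1 − 2.5) / (6 × 0.695) = 4.6000 / 4.1700 = 1.1031

1.10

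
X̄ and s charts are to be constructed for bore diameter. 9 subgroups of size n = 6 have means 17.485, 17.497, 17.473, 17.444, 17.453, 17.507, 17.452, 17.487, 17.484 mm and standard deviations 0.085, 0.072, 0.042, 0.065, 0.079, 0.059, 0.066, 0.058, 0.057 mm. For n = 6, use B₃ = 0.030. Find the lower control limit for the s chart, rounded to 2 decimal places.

s̄ = (0.085 + 0.072 + 0.042 + 0.065 + 0.079 + 0.059 + 0.066 + 0.058 + 0.057) / 9 = 0.0648
LCL_s = B₃·s̄ = 0.030 × 0.0648 = 0.0019

0.00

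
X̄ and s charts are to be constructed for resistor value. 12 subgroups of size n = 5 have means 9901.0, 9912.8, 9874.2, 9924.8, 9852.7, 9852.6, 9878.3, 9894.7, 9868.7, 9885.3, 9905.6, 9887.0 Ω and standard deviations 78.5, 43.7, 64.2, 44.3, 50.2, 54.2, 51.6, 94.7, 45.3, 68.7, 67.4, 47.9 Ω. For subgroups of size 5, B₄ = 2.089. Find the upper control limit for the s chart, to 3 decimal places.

s̄ = (78.5 + 43.7 + 64.2 + 44.3 + 50.2 + 54.2 + 51.6 + 94.7 + 45.3 + 68.7 + 67.4 + 47.9) / 12 = 59.2250
UCL_s = B₄·s̄ = 2.089 × 59.2250 = 123.7210

123.721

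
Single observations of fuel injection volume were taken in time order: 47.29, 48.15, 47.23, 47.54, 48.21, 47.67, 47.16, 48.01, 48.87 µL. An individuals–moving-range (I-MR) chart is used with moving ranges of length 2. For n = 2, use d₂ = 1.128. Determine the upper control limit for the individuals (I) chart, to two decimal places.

X̄ = (47.29 + 48.15 + 47.23 + 47.54 + 48.21 + 47.67 + 47.16 + 48.01 + 48.87) / 9 = 47.7922
Moving ranges: 0.86, 0.92, 0.31, 0.67, 0.54, 0.51, 0.85, 0.86; M̄R̄ = 5.5200 / 8 = 0.6900
UCL = X̄ + 3·M̄R̄/d₂ = 47.7922 + 3 × 0.6900 / 1.128 = 49.6273

49.63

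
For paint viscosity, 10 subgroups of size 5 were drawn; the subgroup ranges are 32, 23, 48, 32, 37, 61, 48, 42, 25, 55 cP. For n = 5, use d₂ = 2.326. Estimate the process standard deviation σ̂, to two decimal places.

R̄ = (32 + 23 + 48 + 32 + 37 + 61 + 48 + 42 + 25 + 55) / 10 = 40.3000
σ̂ = R̄ / d₂ = 40.3000 / 2.326 = 17.3259

17.33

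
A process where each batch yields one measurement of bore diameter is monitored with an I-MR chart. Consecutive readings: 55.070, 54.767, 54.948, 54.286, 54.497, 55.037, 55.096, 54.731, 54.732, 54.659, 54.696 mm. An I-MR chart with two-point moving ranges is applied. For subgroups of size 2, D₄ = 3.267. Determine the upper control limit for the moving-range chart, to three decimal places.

Moving ranges: 0.303, 0.181, 0.662, 0.211, 0.540, 0.059, 0.365, 0.001, 0.073, 0.037; M̄R̄ = 2.4320 / 10 = 0.2432
UCL_MR = D₄·M̄R̄ = 3.267 × 0.2432 = 0.7945

0.795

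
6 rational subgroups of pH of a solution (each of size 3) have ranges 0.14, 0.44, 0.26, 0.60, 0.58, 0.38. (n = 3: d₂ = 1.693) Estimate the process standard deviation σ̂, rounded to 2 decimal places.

0.24

R̄ = (0.14 + 0.44 + 0.26 + 0.60 + 0.58 + 0.38) / 6 = 0.4000
σ̂ = R̄ / d₂ = 0.4000 / 1.693 = 0.2363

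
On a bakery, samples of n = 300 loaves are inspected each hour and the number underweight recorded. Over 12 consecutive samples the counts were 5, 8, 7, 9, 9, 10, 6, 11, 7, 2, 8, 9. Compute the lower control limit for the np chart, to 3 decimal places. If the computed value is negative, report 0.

0.000

p̄ = Σdᵢ / (k·n) = 91 / (12 × 300) = 0.02528
LCL = np̄ − 3·√(np̄(1−p̄)) = 7.5833 − 3 × 2.7188 = -0.5729 → 0 (negative, so LCL = 0)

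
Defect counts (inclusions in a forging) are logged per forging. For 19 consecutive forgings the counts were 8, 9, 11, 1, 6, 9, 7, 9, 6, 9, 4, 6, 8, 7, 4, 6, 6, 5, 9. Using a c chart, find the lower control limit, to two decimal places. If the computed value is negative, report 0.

c̄ = (8 + 9 + 11 + 1 + 6 + 9 + 7 + 9 + 6 + 9 + 4 + 6 + 8 + 7 + 4 + 6 + 6 + 5 + 9) / 19 = 130 / 19 = 6.8421
LCL = c̄ − 3√c̄ = 6.8421 − 3 × 2.6157 = -1.0051 → 0 (cannot be negative)

0.00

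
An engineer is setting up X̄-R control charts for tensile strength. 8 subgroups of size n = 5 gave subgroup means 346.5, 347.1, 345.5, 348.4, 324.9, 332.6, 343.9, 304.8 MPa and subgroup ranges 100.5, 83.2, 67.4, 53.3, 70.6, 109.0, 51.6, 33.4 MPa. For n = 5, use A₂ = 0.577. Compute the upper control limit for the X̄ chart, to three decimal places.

X̄̄ = (346.5 + 347.1 + 345.5 + 348.4 + 324.9 + 332.6 + 343.9 + 304.8) / 8 = 2693.7000 / 8 = 336.7125
R̄ = (100.5 + 83.2 + 67.4 + 53.3 + 70.6 + 109.0 + 51.6 + 33.4) / 8 = 569.0000 / 8 = 71.1250
UCL = X̄̄ + A₂·R̄ = 336.7125 + 0.577 × 71.1250 = 377.7516

377.752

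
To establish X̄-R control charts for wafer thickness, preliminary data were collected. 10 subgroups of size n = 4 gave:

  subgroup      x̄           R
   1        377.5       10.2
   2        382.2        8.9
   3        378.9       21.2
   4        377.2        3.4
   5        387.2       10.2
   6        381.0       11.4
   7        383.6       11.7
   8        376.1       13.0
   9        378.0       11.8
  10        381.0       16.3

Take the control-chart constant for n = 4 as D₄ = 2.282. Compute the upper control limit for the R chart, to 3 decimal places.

R̄ = (10.2 + 8.9 + 21.2 + 3.4 + 10.2 + 11.4 + 11.7 + 13.0 + 11.8 + 16.3) / 10 = 118.1000 / 10 = 11.8100
UCL_R = D₄·R̄ = 2.282 × 11.8100 = 26.9504

26.950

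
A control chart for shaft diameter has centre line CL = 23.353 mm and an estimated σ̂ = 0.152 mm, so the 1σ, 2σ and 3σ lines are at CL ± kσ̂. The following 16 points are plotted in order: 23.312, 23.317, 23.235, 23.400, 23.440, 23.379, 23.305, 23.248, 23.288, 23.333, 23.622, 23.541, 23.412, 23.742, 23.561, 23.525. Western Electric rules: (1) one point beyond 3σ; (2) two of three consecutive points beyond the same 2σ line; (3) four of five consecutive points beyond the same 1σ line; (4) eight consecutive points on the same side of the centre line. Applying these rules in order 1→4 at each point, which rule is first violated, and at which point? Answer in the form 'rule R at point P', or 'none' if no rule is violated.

rule 3 at point 15

Zone of each point (C = within 1σ̂, B = 1σ̂–2σ̂, A = 2σ̂–3σ̂, * = beyond 3σ̂; sign = side of CL): 1:-C, 2:-C, 3:-C, 4:+C, 5:+C, 6:+C, 7:-C, 8:-C, 9:-C, 10:-C, 11:+B, 12:+B, 13:+C, 14:+A, 15:+B, 16:+B
Rule 3 (four of five consecutive points beyond the same 1σ limit) is satisfied at point 15.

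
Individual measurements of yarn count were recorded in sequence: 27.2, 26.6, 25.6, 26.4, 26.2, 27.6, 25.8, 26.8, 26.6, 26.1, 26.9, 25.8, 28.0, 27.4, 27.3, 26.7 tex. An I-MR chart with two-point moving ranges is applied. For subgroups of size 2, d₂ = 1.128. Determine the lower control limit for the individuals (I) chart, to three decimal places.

X̄ = (27.2 + 26.6 + 25.6 + 26.4 + 26.2 + 27.6 + 25.8 + 26.8 + 26.6 + 26.1 + 26.9 + 25.8 + 28.0 + 27.4 + 27.3 + 26.7) / 16 = 26.6875
Moving ranges: 0.6, 1.0, 0.8, 0.2, 1.4, 1.8, 1.0, 0.2, 0.5, 0.8, 1.1, 2.2, 0.6, 0.1, 0.6; M̄R̄ = 12.9000 / 15 = 0.8600
LCL = X̄ − 3·M̄R̄/d₂ = 26.6875 − 3 × 0.8600 / 1.128 = 24.4003

24.400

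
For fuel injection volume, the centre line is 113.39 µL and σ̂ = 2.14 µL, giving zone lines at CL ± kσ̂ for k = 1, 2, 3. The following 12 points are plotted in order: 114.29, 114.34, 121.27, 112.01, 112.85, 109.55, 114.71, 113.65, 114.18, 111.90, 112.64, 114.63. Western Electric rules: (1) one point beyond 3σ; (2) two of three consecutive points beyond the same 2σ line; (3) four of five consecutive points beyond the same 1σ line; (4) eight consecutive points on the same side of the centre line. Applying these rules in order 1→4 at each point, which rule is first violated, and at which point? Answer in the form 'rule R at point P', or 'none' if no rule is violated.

rule 1 at point 3

Zone of each point (C = within 1σ̂, B = 1σ̂–2σ̂, A = 2σ̂–3σ̂, * = beyond 3σ̂; sign = side of CL): 1:+C, 2:+C, 3:+*, 4:-C, 5:-C, 6:-B, 7:+C, 8:+C, 9:+C, 10:-C, 11:-C, 12:+C
Rule 1 (one point beyond the 3σ limits) is satisfied at point 3.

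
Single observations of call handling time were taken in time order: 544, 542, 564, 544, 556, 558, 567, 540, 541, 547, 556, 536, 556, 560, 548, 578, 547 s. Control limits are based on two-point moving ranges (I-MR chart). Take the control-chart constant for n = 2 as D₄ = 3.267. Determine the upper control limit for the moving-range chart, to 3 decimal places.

Moving ranges: 2, 22, 20, 12, 2, 9, 27, 1, 6, 9, 20, 20, 4, 12, 30, 31; M̄R̄ = 227.0000 / 16 = 14.1875
UCL_MR = D₄·M̄R̄ = 3.267 × 14.1875 = 46.3506

46.351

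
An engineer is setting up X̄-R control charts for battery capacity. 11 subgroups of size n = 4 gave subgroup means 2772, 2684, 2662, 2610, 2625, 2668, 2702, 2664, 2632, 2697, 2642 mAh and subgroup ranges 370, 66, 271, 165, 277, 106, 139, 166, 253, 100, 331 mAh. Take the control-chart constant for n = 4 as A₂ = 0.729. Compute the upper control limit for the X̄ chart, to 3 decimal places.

2817.625

X̄̄ = (2772 + 2684 + 2662 + 2610 + 2625 + 2668 + 2702 + 2664 + 2632 + 2697 + 2642) / 11 = 29358.0000 / 11 = 2668.9091
R̄ = (370 + 66 + 271 + 165 + 277 + 106 + 139 + 166 + 253 + 100 + 331) / 11 = 2244.0000 / 11 = 204.0000
UCL = X̄̄ + A₂·R̄ = 2668.9091 + 0.729 × 204.0000 = 2817.6251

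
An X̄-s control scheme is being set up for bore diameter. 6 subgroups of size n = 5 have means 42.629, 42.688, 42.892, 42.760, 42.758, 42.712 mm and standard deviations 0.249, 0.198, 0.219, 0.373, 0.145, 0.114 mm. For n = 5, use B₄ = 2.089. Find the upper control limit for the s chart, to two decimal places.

s̄ = (0.249 + 0.198 + 0.219 + 0.373 + 0.145 + 0.114) / 6 = 0.2163
UCL_s = B₄·s̄ = 2.089 × 0.2163 = 0.4519

0.45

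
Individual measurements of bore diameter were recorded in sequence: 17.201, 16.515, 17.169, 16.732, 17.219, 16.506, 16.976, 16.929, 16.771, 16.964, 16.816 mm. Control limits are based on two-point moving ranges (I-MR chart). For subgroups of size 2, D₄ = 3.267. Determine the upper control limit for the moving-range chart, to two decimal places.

Moving ranges: 0.686, 0.654, 0.437, 0.487, 0.713, 0.470, 0.047, 0.158, 0.193, 0.148; M̄R̄ = 3.9930 / 10 = 0.3993
UCL_MR = D₄·M̄R̄ = 3.267 × 0.3993 = 1.3045

1.30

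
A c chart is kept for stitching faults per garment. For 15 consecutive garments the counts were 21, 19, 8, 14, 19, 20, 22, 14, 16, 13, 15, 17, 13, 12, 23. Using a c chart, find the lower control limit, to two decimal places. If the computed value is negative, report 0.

4.25

c̄ = (21 + 19 + 8 + 14 + 19 + 20 + 22 + 14 + 16 + 13 + 15 + 17 + 13 + 12 + 23) / 15 = 246 / 15 = 16.4000
LCL = c̄ − 3√c̄ = 16.4000 − 3 × 4.0497 = 4.2509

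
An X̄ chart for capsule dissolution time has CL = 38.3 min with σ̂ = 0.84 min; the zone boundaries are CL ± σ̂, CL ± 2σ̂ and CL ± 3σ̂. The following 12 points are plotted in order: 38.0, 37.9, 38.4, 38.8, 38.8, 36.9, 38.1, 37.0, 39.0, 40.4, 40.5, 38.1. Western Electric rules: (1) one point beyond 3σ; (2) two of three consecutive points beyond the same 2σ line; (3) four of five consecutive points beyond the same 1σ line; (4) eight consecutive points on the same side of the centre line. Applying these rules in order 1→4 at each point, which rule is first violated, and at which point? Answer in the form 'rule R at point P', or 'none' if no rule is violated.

rule 2 at point 11

Zone of each point (C = within 1σ̂, B = 1σ̂–2σ̂, A = 2σ̂–3σ̂, * = beyond 3σ̂; sign = side of CL): 1:-C, 2:-C, 3:+C, 4:+C, 5:+C, 6:-B, 7:-C, 8:-B, 9:+C, 10:+A, 11:+A, 12:-C
Rule 2 (two of three consecutive points beyond the same 2σ limit) is satisfied at point 11.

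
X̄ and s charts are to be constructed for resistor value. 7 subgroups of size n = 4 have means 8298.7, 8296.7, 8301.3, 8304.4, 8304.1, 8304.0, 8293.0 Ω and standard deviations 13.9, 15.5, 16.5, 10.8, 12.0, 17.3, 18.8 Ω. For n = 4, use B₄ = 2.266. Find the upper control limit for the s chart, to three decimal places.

33.925

s̄ = (13.9 + 15.5 + 16.5 + 10.8 + 12.0 + 17.3 + 18.8) / 7 = 14.9714
UCL_s = B₄·s̄ = 2.266 × 14.9714 = 33.9253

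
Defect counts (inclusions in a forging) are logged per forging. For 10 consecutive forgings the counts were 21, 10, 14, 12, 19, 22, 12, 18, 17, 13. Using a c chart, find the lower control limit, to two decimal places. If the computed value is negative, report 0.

c̄ = (21 + 10 + 14 + 12 + 19 + 22 + 12 + 18 + 17 + 13) / 10 = 158 / 10 = 15.8000
LCL = c̄ − 3√c̄ = 15.8000 − 3 × 3.9749 = 3.8752

3.88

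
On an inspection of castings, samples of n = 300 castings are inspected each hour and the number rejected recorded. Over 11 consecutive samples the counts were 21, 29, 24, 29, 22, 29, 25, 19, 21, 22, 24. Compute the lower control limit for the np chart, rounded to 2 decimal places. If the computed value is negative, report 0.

9.97

p̄ = Σdᵢ / (k·n) = 265 / (11 × 300) = 0.08030
LCL = np̄ − 3·√(np̄(1−p̄)) = 24.0909 − 3 × 4.7071 = 9.9698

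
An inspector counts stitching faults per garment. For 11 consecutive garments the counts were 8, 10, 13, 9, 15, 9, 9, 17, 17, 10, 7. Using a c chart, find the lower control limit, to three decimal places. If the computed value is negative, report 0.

1.200

c̄ = (8 + 10 + 13 + 9 + 15 + 9 + 9 + 17 + 17 + 10 + 7) / 11 = 124 / 11 = 11.2727
LCL = c̄ − 3√c̄ = 11.2727 − 3 × 3.3575 = 1.2003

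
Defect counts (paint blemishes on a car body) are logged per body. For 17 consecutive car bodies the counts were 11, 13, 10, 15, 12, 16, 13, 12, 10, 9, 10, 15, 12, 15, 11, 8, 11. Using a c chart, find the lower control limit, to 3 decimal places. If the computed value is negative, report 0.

1.574

c̄ = (11 + 13 + 10 + 15 + 12 + 16 + 13 + 12 + 10 + 9 + 10 + 15 + 12 + 15 + 11 + 8 + 11) / 17 = 203 / 17 = 11.9412
LCL = c̄ − 3√c̄ = 11.9412 − 3 × 3.4556 = 1.5744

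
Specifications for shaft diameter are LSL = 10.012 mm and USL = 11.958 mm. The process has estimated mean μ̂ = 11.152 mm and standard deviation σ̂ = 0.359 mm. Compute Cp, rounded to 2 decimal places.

Cp = (USL − LSL) / (6σ̂) = (11.958 − 10.012) / (6 × 0.359) = 1.9460 / 2.1540 = 0.9034

0.90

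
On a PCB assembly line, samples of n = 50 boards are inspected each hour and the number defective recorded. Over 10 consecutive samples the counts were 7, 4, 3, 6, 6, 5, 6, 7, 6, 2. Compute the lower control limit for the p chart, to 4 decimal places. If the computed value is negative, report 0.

0.0000

p̄ = Σdᵢ / (k·n) = 52 / (10 × 50) = 0.10400
LCL = p̄ − 3·√(p̄(1−p̄)/n) = 0.10400 − 3 × 0.04317 = -0.02551 → 0 (negative, so LCL = 0)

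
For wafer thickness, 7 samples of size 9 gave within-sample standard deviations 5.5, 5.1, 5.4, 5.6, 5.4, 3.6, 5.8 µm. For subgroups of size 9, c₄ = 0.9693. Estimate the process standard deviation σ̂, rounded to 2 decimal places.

s̄ = (5.5 + 5.1 + 5.4 + 5.6 + 5.4 + 3.6 + 5.8) / 7 = 5.2000
σ̂ = s̄ / c₄ = 5.2000 / 0.9693 = 5.3647

5.36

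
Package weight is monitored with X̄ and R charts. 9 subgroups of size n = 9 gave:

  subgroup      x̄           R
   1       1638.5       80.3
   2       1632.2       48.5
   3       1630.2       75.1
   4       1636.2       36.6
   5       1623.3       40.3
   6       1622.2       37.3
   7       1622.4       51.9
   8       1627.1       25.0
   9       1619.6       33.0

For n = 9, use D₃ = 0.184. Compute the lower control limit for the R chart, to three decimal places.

R̄ = (80.3 + 48.5 + 75.1 + 36.6 + 40.3 + 37.3 + 51.9 + 25.0 + 33.0) / 9 = 428.0000 / 9 = 47.5556
LCL_R = D₃·R̄ = 0.184 × 47.5556 = 8.7502

8.750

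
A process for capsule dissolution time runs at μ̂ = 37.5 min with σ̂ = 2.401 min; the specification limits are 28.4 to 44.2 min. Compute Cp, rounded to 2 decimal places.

1.10

Cp = (USL − LSL) / (6σ̂) = (44.2 − 28.4) / (6 × 2.401) = 15.8000 / 14.4060 = 1.0968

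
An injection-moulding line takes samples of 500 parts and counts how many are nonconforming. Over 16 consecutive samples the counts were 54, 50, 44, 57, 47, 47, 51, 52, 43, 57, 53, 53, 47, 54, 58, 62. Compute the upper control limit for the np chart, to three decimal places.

72.257

p̄ = Σdᵢ / (k·n) = 829 / (16 × 500) = 0.10362
UCL = np̄ + 3·√(np̄(1−p̄)) = 51.8125 + 3 × √(51.8125×0.89638) = 51.8125 + 3 × 6.8149 = 72.2573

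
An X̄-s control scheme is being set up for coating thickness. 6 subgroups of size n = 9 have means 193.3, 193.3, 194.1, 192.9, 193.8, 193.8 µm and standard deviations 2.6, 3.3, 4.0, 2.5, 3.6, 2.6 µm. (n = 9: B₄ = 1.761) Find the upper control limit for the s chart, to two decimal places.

s̄ = (2.6 + 3.3 + 4.0 + 2.5 + 3.6 + 2.6) / 6 = 3.1000
UCL_s = B₄·s̄ = 1.761 × 3.1000 = 5.4591

5.46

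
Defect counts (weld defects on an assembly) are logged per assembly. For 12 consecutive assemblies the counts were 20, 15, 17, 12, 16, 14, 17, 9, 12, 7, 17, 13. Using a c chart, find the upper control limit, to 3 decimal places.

c̄ = (20 + 15 + 17 + 12 + 16 + 14 + 17 + 9 + 12 + 7 + 17 + 13) / 12 = 169 / 12 = 14.0833
UCL = c̄ + 3√c̄ = 14.0833 + 3 × √14.0833 = 14.0833 + 3 × 3.7528 = 25.3417

25.342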